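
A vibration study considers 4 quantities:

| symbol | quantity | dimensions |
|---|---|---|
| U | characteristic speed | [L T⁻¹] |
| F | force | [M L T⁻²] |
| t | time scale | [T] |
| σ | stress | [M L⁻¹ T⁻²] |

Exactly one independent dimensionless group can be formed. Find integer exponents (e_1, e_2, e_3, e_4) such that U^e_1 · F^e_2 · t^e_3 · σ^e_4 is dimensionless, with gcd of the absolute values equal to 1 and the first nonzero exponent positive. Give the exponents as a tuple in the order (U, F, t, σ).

(2, -1, 2, 1)

M: e_1·(0) + e_2·(1) + e_3·(0) + e_4·(1) = 0
L: e_1·(1) + e_2·(1) + e_3·(0) + e_4·(-1) = 0
T: e_1·(-1) + e_2·(-2) + e_3·(1) + e_4·(-2) = 0
Solving this homogeneous linear system for the smallest-integer solution (first nonzero entry positive) gives (2, -1, 2, 1).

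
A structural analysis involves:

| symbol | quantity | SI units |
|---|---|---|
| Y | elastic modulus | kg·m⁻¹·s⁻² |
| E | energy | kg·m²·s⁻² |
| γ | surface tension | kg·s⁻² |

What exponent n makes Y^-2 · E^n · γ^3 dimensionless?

Balance the M exponent: (1)·n from E, plus −2·(1) + 3·(1) = 1 from the rest, must sum to zero.
n + 1 = 0, so n = -1.

-1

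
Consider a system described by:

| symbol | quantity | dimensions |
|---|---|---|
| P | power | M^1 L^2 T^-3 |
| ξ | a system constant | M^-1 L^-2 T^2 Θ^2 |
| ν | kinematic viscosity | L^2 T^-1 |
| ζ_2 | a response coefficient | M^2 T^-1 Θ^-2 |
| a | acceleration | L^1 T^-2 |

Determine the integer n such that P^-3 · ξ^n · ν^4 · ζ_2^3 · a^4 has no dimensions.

Balance the M exponent: (-1)·n from ξ, plus −3·(1) + 4·(0) + 3·(2) + 4·(0) = 3 from the rest, must sum to zero.
−n + 3 = 0, so n = 3.

3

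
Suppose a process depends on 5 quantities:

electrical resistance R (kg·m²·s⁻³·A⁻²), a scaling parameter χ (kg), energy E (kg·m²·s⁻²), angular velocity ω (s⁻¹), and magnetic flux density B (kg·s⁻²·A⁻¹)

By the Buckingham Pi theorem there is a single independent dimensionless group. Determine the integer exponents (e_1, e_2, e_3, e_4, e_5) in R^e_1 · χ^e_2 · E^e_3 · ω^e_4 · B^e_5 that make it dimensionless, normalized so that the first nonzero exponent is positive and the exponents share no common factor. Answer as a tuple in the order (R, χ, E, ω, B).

M: e_1·(1) + e_2·(1) + e_3·(1) + e_4·(0) + e_5·(1) = 0
L: e_1·(2) + e_2·(0) + e_3·(2) + e_4·(0) + e_5·(0) = 0
T: e_1·(-3) + e_2·(0) + e_3·(-2) + e_4·(-1) + e_5·(-2) = 0
I: e_1·(-2) + e_2·(0) + e_3·(0) + e_4·(0) + e_5·(-1) = 0
Solving this homogeneous linear system for the smallest-integer solution (first nonzero entry positive) gives (1, 2, -1, 3, -2).

(1, 2, -1, 3, -2)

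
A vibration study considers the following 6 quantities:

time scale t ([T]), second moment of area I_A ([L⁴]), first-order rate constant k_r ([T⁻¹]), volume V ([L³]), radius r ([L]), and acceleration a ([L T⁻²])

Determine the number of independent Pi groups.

There are 6 variables and 2 base dimensions (L, T).
The dimension matrix has rank 2.
Independent dimensionless groups: 6 − 2 = 4.

4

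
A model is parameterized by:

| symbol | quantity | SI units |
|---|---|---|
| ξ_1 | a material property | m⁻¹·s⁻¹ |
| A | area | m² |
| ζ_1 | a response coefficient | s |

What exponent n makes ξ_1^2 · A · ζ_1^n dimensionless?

Balance the T exponent: (1)·n from ζ_1, plus 2·(-1) + (0) = -2 from the rest, must sum to zero.
n − 2 = 0, so n = 2.

2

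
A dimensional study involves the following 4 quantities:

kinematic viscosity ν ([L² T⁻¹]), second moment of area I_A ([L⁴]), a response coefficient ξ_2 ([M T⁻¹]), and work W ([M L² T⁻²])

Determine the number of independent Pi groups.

1

There are 4 variables and 3 base dimensions (M, L, T).
The dimension matrix has rank 3.
Independent dimensionless groups: 4 − 3 = 1.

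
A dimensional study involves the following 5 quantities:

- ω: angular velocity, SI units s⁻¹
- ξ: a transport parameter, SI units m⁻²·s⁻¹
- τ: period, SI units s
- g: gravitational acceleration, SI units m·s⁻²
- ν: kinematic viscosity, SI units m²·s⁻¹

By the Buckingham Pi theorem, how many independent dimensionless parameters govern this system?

There are 5 variables and 2 base dimensions (L, T).
The dimension matrix has rank 2.
Independent dimensionless groups: 5 − 2 = 3.

3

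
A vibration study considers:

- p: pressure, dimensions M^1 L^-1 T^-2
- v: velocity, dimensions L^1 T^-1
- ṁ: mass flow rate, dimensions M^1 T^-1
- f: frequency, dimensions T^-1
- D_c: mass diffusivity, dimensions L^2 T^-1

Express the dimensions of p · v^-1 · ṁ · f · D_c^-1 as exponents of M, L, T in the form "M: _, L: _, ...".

M: 2, L: -4, T: -2

Collect each base-dimension exponent across the product:
  M: (1) − (0) + (1) + (0) − (0) = 2
  L: (-1) − (1) + (0) + (0) − (2) = -4
  T: (-2) − (-1) + (-1) + (-1) − (-1) = -2
So the dimensions are [M² L⁻⁴ T⁻²].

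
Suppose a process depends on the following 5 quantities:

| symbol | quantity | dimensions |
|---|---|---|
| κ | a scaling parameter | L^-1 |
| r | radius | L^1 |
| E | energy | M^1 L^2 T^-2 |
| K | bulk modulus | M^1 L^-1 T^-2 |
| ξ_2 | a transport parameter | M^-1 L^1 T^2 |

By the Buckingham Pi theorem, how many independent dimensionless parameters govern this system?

3

There are 5 variables and 3 base dimensions (M, L, T).
The dimension matrix has rank 2 (less than 3: the dimension vectors are linearly dependent).
Independent dimensionless groups: 5 − 2 = 3.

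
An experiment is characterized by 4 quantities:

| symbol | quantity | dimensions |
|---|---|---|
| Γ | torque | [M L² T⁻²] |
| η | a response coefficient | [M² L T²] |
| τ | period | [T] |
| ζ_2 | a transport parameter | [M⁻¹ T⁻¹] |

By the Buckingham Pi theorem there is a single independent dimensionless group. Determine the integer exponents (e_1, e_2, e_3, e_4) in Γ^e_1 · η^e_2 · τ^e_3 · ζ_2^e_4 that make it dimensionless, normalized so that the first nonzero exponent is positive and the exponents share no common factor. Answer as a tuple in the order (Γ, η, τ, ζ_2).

(1, -2, 3, -3)

M: e_1·(1) + e_2·(2) + e_3·(0) + e_4·(-1) = 0
L: e_1·(2) + e_2·(1) + e_3·(0) + e_4·(0) = 0
T: e_1·(-2) + e_2·(2) + e_3·(1) + e_4·(-1) = 0
Solving this homogeneous linear system for the smallest-integer solution (first nonzero entry positive) gives (1, -2, 3, -3).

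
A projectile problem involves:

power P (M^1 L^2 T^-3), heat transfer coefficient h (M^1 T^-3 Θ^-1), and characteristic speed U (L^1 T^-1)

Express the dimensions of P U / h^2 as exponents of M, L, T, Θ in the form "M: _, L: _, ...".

Collect each base-dimension exponent across the product:
  M: (1) − 2·(1) + (0) = -1
  L: (2) − 2·(0) + (1) = 3
  T: (-3) − 2·(-3) + (-1) = 2
  Θ: (0) − 2·(-1) + (0) = 2
So the dimensions are [M⁻¹ L³ T² Θ²].

M: -1, L: 3, T: 2, Θ: 2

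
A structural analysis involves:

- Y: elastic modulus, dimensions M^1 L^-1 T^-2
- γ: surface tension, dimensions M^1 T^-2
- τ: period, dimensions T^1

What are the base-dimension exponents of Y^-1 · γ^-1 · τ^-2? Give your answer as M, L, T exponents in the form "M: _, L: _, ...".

Collect each base-dimension exponent across the product:
  M: −(1) − (1) − 2·(0) = -2
  L: −(-1) − (0) − 2·(0) = 1
  T: −(-2) − (-2) − 2·(1) = 2
So the dimensions are [M⁻² L T²].

M: -2, L: 1, T: 2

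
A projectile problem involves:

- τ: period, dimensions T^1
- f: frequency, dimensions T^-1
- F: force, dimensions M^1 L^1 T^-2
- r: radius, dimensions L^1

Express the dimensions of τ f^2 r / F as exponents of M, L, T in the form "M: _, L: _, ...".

Collect each base-dimension exponent across the product:
  M: (0) + 2·(0) − (1) + (0) = -1
  L: (0) + 2·(0) − (1) + (1) = 0
  T: (1) + 2·(-1) − (-2) + (0) = 1
So the dimensions are [M⁻¹ T].

M: -1, L: 0, T: 1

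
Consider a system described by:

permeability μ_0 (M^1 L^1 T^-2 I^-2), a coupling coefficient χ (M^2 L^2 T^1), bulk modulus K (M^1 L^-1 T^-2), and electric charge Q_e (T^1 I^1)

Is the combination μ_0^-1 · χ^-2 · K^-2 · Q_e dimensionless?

no

Sum the exponent of each base dimension across the product:
  M: −[μ_0]_M − 2·[χ]_M − 2·[K]_M + [Q_e]_M = −(1) − 2·(2) − 2·(1) + (0) = -7
  L: −[μ_0]_L − 2·[χ]_L − 2·[K]_L + [Q_e]_L = −(1) − 2·(2) − 2·(-1) + (0) = -3
  T: −[μ_0]_T − 2·[χ]_T − 2·[K]_T + [Q_e]_T = −(-2) − 2·(1) − 2·(-2) + (1) = 5
  I: −[μ_0]_I − 2·[χ]_I − 2·[K]_I + [Q_e]_I = −(-2) − 2·(0) − 2·(0) + (1) = 3
Net dimensions [M⁻⁷ L⁻³ T⁵ I³] ≠ [1] — not dimensionless.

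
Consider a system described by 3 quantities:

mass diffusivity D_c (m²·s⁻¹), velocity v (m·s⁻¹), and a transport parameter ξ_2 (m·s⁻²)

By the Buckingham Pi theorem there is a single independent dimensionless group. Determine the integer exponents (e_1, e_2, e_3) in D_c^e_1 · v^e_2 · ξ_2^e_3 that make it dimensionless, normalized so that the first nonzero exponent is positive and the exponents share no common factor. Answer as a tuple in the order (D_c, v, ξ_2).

(1, -3, 1)

L: e_1·(2) + e_2·(1) + e_3·(1) = 0
T: e_1·(-1) + e_2·(-1) + e_3·(-2) = 0
Solving this homogeneous linear system for the smallest-integer solution (first nonzero entry positive) gives (1, -3, 1).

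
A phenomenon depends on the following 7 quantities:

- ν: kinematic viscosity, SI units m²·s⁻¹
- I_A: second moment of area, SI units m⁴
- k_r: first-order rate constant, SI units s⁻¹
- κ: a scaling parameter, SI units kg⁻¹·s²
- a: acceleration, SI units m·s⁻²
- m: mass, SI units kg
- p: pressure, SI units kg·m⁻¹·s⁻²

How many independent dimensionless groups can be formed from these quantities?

There are 7 variables and 3 base dimensions (M, L, T).
The dimension matrix has rank 3.
Independent dimensionless groups: 7 − 3 = 4.

4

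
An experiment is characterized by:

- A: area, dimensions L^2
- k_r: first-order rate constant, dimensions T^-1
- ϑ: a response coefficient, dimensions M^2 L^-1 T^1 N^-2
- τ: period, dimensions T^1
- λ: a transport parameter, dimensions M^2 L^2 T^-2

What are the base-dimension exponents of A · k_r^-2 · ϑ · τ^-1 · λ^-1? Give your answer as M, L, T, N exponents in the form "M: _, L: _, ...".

M: 0, L: -1, T: 4, N: -2

Collect each base-dimension exponent across the product:
  M: (0) − 2·(0) + (2) − (0) − (2) = 0
  L: (2) − 2·(0) + (-1) − (0) − (2) = -1
  T: (0) − 2·(-1) + (1) − (1) − (-2) = 4
  N: (0) − 2·(0) + (-2) − (0) − (0) = -2
So the dimensions are [L⁻¹ T⁴ N⁻²].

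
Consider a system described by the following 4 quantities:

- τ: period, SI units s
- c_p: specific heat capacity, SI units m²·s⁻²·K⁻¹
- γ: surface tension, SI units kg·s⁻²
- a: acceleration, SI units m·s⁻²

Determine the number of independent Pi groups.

There are 4 variables and 4 base dimensions (M, L, T, Θ).
The dimension matrix has rank 4.
Independent dimensionless groups: 4 − 4 = 0.

0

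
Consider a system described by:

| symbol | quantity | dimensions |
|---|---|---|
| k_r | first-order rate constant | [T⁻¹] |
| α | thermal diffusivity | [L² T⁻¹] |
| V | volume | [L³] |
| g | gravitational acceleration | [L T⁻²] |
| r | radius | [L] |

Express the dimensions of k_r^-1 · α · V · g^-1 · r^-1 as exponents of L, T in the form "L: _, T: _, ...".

Collect each base-dimension exponent across the product:
  L: −(0) + (2) + (3) − (1) − (1) = 3
  T: −(-1) + (-1) + (0) − (-2) − (0) = 2
So the dimensions are [L³ T²].

L: 3, T: 2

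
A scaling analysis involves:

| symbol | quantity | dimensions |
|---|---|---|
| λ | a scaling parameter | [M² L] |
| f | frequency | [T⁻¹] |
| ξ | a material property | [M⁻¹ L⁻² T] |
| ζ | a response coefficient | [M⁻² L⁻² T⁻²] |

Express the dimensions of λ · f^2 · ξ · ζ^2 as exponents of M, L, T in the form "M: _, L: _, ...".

M: -3, L: -5, T: -5

Collect each base-dimension exponent across the product:
  M: (2) + 2·(0) + (-1) + 2·(-2) = -3
  L: (1) + 2·(0) + (-2) + 2·(-2) = -5
  T: (0) + 2·(-1) + (1) + 2·(-2) = -5
So the dimensions are [M⁻³ L⁻⁵ T⁻⁵].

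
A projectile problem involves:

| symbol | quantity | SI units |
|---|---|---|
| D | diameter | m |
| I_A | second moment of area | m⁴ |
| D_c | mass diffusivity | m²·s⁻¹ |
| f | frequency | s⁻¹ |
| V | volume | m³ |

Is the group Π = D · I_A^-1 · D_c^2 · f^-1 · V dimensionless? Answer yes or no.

no

Sum the exponent of each base dimension across the product:
  L: [D]_L − [I_A]_L + 2·[D_c]_L − [f]_L + [V]_L = (1) − (4) + 2·(2) − (0) + (3) = 4
  T: [D]_T − [I_A]_T + 2·[D_c]_T − [f]_T + [V]_T = (0) − (0) + 2·(-1) − (-1) + (0) = -1
Net dimensions [L⁴ T⁻¹] ≠ [1] — not dimensionless.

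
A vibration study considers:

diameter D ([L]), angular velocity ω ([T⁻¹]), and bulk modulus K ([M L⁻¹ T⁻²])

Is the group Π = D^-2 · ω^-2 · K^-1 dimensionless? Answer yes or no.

no

Sum the exponent of each base dimension across the product:
  M: −2·[D]_M − 2·[ω]_M − [K]_M = −2·(0) − 2·(0) − (1) = -1
  L: −2·[D]_L − 2·[ω]_L − [K]_L = −2·(1) − 2·(0) − (-1) = -1
  T: −2·[D]_T − 2·[ω]_T − [K]_T = −2·(0) − 2·(-1) − (-2) = 4
Net dimensions [M⁻¹ L⁻¹ T⁴] ≠ [1] — not dimensionless.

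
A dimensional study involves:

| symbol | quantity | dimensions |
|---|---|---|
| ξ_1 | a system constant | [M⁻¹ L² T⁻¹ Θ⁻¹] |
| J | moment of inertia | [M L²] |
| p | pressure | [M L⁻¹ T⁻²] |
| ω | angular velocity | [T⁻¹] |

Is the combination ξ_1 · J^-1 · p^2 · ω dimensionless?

Sum the exponent of each base dimension across the product:
  M: [ξ_1]_M − [J]_M + 2·[p]_M + [ω]_M = (-1) − (1) + 2·(1) + (0) = 0
  L: [ξ_1]_L − [J]_L + 2·[p]_L + [ω]_L = (2) − (2) + 2·(-1) + (0) = -2
  T: [ξ_1]_T − [J]_T + 2·[p]_T + [ω]_T = (-1) − (0) + 2·(-2) + (-1) = -6
  Θ: [ξ_1]_Θ − [J]_Θ + 2·[p]_Θ + [ω]_Θ = (-1) − (0) + 2·(0) + (0) = -1
Net dimensions [L⁻² T⁻⁶ Θ⁻¹] ≠ [1] — not dimensionless.

no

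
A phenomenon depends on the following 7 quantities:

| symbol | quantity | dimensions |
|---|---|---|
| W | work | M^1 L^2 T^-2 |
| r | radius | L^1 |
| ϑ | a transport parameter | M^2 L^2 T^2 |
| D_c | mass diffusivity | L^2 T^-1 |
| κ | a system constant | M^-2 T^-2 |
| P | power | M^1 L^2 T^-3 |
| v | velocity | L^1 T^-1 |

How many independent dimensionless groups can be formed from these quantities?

There are 7 variables and 3 base dimensions (M, L, T).
The dimension matrix has rank 3.
Independent dimensionless groups: 7 − 3 = 4.

4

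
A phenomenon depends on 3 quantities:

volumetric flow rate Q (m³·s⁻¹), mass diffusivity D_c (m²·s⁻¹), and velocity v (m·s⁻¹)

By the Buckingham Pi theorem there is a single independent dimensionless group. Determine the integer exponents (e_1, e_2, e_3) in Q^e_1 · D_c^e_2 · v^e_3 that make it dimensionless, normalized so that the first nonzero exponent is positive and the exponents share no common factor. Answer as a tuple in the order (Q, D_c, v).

(1, -2, 1)

L: e_1·(3) + e_2·(2) + e_3·(1) = 0
T: e_1·(-1) + e_2·(-1) + e_3·(-1) = 0
Solving this homogeneous linear system for the smallest-integer solution (first nonzero entry positive) gives (1, -2, 1).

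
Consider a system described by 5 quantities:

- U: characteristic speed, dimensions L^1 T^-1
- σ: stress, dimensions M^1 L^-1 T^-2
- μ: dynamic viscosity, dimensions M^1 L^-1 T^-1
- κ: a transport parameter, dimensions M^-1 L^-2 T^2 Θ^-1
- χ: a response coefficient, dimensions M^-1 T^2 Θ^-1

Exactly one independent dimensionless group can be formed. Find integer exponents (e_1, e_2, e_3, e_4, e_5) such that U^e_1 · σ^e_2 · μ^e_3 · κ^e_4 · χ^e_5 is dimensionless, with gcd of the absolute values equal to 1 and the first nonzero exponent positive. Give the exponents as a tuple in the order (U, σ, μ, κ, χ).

M: e_1·(0) + e_2·(1) + e_3·(1) + e_4·(-1) + e_5·(-1) = 0
L: e_1·(1) + e_2·(-1) + e_3·(-1) + e_4·(-2) + e_5·(0) = 0
T: e_1·(-1) + e_2·(-2) + e_3·(-1) + e_4·(2) + e_5·(2) = 0
Θ: e_1·(0) + e_2·(0) + e_3·(0) + e_4·(-1) + e_5·(-1) = 0
Solving this homogeneous linear system for the smallest-integer solution (first nonzero entry positive) gives (2, -2, 2, 1, -1).

(2, -2, 2, 1, -1)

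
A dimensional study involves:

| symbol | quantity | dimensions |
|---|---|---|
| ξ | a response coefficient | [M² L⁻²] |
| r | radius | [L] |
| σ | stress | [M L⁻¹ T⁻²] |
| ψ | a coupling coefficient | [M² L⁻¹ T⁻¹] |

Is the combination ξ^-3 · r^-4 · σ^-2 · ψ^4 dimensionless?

yes

Sum the exponent of each base dimension across the product:
  M: −3·[ξ]_M − 4·[r]_M − 2·[σ]_M + 4·[ψ]_M = −3·(2) − 4·(0) − 2·(1) + 4·(2) = 0
  L: −3·[ξ]_L − 4·[r]_L − 2·[σ]_L + 4·[ψ]_L = −3·(-2) − 4·(1) − 2·(-1) + 4·(-1) = 0
  T: −3·[ξ]_T − 4·[r]_T − 2·[σ]_T + 4·[ψ]_T = −3·(0) − 4·(0) − 2·(-2) + 4·(-1) = 0
All base exponents vanish — dimensionless.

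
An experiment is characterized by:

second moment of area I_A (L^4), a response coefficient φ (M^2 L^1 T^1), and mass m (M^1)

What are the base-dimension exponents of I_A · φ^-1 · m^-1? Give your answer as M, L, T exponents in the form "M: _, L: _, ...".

Collect each base-dimension exponent across the product:
  M: (0) − (2) − (1) = -3
  L: (4) − (1) − (0) = 3
  T: (0) − (1) − (0) = -1
So the dimensions are [M⁻³ L³ T⁻¹].

M: -3, L: 3, T: -1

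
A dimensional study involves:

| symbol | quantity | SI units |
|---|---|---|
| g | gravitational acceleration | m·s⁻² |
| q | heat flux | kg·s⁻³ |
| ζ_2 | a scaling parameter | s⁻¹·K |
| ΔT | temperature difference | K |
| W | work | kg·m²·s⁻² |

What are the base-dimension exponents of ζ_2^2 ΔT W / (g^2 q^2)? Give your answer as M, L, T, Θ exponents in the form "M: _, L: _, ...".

Collect each base-dimension exponent across the product:
  M: −2·(0) − 2·(1) + 2·(0) + (0) + (1) = -1
  L: −2·(1) − 2·(0) + 2·(0) + (0) + (2) = 0
  T: −2·(-2) − 2·(-3) + 2·(-1) + (0) + (-2) = 6
  Θ: −2·(0) − 2·(0) + 2·(1) + (1) + (0) = 3
So the dimensions are [M⁻¹ T⁶ Θ³].

M: -1, L: 0, T: 6, Θ: 3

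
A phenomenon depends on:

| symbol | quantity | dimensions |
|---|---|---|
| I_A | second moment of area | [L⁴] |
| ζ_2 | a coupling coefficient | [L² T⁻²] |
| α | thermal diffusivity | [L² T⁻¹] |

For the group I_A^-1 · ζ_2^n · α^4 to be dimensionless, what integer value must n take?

-2

Balance the L exponent: (2)·n from ζ_2, plus −(4) + 4·(2) = 4 from the rest, must sum to zero.
2n + 4 = 0, so n = -2.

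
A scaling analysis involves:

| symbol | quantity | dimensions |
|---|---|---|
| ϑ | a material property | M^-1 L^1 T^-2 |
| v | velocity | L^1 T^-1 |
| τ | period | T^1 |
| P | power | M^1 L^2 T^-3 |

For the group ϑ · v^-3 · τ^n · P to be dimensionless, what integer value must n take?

Balance the T exponent: (1)·n from τ, plus (-2) − 3·(-1) + (-3) = -2 from the rest, must sum to zero.
n − 2 = 0, so n = 2.

2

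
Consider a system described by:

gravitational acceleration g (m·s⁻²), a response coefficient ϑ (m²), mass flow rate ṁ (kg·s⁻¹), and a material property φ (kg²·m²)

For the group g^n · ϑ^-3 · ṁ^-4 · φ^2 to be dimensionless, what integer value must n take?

2

Balance the L exponent: (1)·n from g, plus −3·(2) − 4·(0) + 2·(2) = -2 from the rest, must sum to zero.
n − 2 = 0, so n = 2.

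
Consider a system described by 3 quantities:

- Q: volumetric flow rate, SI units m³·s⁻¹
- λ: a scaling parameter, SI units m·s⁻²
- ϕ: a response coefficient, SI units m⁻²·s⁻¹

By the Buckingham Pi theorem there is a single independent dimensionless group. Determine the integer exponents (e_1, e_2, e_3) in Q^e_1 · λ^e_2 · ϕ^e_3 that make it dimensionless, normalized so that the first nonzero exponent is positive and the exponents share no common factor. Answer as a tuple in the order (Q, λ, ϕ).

L: e_1·(3) + e_2·(1) + e_3·(-2) = 0
T: e_1·(-1) + e_2·(-2) + e_3·(-1) = 0
Solving this homogeneous linear system for the smallest-integer solution (first nonzero entry positive) gives (1, -1, 1).

(1, -1, 1)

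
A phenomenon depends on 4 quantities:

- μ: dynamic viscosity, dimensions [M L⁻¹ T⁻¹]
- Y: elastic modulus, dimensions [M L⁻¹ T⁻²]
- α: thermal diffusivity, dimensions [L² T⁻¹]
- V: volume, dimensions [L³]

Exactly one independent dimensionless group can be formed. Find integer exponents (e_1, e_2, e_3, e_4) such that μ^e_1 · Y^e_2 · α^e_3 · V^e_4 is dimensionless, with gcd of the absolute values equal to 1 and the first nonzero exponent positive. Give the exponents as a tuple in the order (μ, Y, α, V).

(3, -3, 3, -2)

M: e_1·(1) + e_2·(1) + e_3·(0) + e_4·(0) = 0
L: e_1·(-1) + e_2·(-1) + e_3·(2) + e_4·(3) = 0
T: e_1·(-1) + e_2·(-2) + e_3·(-1) + e_4·(0) = 0
Solving this homogeneous linear system for the smallest-integer solution (first nonzero entry positive) gives (3, -3, 3, -2).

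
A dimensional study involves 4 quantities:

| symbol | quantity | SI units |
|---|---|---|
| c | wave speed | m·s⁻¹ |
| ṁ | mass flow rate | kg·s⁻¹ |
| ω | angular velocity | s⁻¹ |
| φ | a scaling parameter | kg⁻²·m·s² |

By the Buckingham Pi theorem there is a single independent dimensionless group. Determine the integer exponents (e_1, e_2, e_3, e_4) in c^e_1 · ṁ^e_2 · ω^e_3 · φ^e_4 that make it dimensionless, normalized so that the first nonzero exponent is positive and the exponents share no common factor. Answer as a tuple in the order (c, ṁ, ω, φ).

(1, -2, -1, -1)

M: e_1·(0) + e_2·(1) + e_3·(0) + e_4·(-2) = 0
L: e_1·(1) + e_2·(0) + e_3·(0) + e_4·(1) = 0
T: e_1·(-1) + e_2·(-1) + e_3·(-1) + e_4·(2) = 0
Solving this homogeneous linear system for the smallest-integer solution (first nonzero entry positive) gives (1, -2, -1, -1).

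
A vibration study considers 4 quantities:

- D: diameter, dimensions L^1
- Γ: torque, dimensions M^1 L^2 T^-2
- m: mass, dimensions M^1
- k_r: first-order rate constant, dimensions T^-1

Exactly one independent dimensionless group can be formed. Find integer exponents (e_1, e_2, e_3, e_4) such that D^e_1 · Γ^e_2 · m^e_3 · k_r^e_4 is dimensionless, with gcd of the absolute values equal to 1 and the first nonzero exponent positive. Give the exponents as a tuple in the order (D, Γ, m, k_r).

M: e_1·(0) + e_2·(1) + e_3·(1) + e_4·(0) = 0
L: e_1·(1) + e_2·(2) + e_3·(0) + e_4·(0) = 0
T: e_1·(0) + e_2·(-2) + e_3·(0) + e_4·(-1) = 0
Solving this homogeneous linear system for the smallest-integer solution (first nonzero entry positive) gives (2, -1, 1, 2).

(2, -1, 1, 2)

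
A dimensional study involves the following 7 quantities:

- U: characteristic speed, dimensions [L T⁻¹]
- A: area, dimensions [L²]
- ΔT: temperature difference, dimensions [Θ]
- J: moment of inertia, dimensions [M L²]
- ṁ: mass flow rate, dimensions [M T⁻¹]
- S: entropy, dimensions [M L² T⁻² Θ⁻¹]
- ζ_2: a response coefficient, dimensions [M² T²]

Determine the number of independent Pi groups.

There are 7 variables and 4 base dimensions (M, L, T, Θ).
The dimension matrix has rank 4.
Independent dimensionless groups: 7 − 4 = 3.

3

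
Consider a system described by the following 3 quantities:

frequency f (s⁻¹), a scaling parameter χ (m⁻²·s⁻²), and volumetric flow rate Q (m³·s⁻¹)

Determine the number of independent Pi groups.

1

There are 3 variables and 2 base dimensions (L, T).
The dimension matrix has rank 2.
Independent dimensionless groups: 3 − 2 = 1.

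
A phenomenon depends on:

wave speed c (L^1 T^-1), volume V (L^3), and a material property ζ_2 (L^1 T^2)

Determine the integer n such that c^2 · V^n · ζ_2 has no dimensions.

-1

Balance the L exponent: (3)·n from V, plus 2·(1) + (1) = 3 from the rest, must sum to zero.
3n + 3 = 0, so n = -1.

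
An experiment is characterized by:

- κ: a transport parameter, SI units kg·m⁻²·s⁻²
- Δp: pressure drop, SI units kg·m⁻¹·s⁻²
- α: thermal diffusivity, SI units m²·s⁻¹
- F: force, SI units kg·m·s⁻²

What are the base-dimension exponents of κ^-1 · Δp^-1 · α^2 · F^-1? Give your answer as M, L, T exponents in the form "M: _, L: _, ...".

M: -3, L: 6, T: 4

Collect each base-dimension exponent across the product:
  M: −(1) − (1) + 2·(0) − (1) = -3
  L: −(-2) − (-1) + 2·(2) − (1) = 6
  T: −(-2) − (-2) + 2·(-1) − (-2) = 4
So the dimensions are [M⁻³ L⁶ T⁴].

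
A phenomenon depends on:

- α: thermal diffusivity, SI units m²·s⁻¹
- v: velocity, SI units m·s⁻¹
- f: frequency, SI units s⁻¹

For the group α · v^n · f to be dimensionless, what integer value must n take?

Balance the L exponent: (1)·n from v, plus (2) + (0) = 2 from the rest, must sum to zero.
n + 2 = 0, so n = -2.

-2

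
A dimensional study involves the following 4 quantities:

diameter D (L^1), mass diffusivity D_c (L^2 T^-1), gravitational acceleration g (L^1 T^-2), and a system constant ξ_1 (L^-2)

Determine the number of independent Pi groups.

2

There are 4 variables and 2 base dimensions (L, T).
The dimension matrix has rank 2.
Independent dimensionless groups: 4 − 2 = 2.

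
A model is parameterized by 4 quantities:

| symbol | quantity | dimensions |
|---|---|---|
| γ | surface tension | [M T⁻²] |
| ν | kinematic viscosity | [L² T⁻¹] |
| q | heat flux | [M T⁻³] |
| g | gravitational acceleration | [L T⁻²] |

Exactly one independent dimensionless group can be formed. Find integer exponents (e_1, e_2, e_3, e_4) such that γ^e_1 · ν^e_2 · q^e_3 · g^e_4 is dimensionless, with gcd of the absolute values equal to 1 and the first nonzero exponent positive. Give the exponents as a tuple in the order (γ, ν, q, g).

(3, -1, -3, 2)

M: e_1·(1) + e_2·(0) + e_3·(1) + e_4·(0) = 0
L: e_1·(0) + e_2·(2) + e_3·(0) + e_4·(1) = 0
T: e_1·(-2) + e_2·(-1) + e_3·(-3) + e_4·(-2) = 0
Solving this homogeneous linear system for the smallest-integer solution (first nonzero entry positive) gives (3, -1, -3, 2).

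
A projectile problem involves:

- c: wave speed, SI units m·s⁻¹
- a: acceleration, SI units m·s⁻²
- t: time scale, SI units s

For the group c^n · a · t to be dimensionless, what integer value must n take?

-1

Balance the L exponent: (1)·n from c, plus (1) + (0) = 1 from the rest, must sum to zero.
n + 1 = 0, so n = -1.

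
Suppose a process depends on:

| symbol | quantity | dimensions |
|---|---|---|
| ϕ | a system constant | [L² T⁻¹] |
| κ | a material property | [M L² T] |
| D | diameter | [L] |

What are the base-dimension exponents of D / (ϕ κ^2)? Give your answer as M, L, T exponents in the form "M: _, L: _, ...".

M: -2, L: -5, T: -1

Collect each base-dimension exponent across the product:
  M: −(0) − 2·(1) + (0) = -2
  L: −(2) − 2·(2) + (1) = -5
  T: −(-1) − 2·(1) + (0) = -1
So the dimensions are [M⁻² L⁻⁵ T⁻¹].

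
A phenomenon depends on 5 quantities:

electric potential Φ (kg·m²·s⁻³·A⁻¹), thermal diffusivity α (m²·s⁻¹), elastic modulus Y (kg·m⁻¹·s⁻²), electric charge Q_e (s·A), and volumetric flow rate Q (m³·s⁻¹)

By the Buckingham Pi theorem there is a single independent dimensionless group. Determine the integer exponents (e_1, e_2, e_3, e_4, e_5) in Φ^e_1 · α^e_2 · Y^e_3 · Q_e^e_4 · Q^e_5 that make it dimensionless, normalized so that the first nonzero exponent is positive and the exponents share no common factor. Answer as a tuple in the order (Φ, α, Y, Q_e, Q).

M: e_1·(1) + e_2·(0) + e_3·(1) + e_4·(0) + e_5·(0) = 0
L: e_1·(2) + e_2·(2) + e_3·(-1) + e_4·(0) + e_5·(3) = 0
T: e_1·(-3) + e_2·(-1) + e_3·(-2) + e_4·(1) + e_5·(-1) = 0
I: e_1·(-1) + e_2·(0) + e_3·(0) + e_4·(1) + e_5·(0) = 0
Solving this homogeneous linear system for the smallest-integer solution (first nonzero entry positive) gives (1, 3, -1, 1, -3).

(1, 3, -1, 1, -3)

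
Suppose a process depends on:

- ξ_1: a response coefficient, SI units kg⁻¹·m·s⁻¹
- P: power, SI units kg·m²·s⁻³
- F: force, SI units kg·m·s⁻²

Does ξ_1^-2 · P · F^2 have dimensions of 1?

no

Sum the exponent of each base dimension across the product:
  M: −2·[ξ_1]_M + [P]_M + 2·[F]_M = −2·(-1) + (1) + 2·(1) = 5
  L: −2·[ξ_1]_L + [P]_L + 2·[F]_L = −2·(1) + (2) + 2·(1) = 2
  T: −2·[ξ_1]_T + [P]_T + 2·[F]_T = −2·(-1) + (-3) + 2·(-2) = -5
Net dimensions [M⁵ L² T⁻⁵] ≠ [1] — not dimensionless.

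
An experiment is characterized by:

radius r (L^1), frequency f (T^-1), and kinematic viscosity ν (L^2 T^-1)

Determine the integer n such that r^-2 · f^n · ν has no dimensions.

-1

Balance the T exponent: (-1)·n from f, plus −2·(0) + (-1) = -1 from the rest, must sum to zero.
−n − 1 = 0, so n = -1.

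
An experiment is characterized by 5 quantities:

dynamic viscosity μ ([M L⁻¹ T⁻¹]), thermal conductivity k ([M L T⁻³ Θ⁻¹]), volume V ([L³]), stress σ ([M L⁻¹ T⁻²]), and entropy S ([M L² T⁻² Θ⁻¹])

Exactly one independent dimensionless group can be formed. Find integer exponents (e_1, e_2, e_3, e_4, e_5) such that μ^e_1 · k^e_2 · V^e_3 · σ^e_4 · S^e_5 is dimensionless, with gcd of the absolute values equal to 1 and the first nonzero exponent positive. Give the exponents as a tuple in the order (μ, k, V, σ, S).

M: e_1·(1) + e_2·(1) + e_3·(0) + e_4·(1) + e_5·(1) = 0
L: e_1·(-1) + e_2·(1) + e_3·(3) + e_4·(-1) + e_5·(2) = 0
T: e_1·(-1) + e_2·(-3) + e_3·(0) + e_4·(-2) + e_5·(-2) = 0
Θ: e_1·(0) + e_2·(-1) + e_3·(0) + e_4·(0) + e_5·(-1) = 0
Solving this homogeneous linear system for the smallest-integer solution (first nonzero entry positive) gives (3, 3, 1, -3, -3).

(3, 3, 1, -3, -3)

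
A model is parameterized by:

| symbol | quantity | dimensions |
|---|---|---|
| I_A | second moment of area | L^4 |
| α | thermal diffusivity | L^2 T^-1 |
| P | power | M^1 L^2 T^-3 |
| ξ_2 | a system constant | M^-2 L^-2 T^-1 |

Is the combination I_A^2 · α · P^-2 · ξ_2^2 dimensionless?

Sum the exponent of each base dimension across the product:
  M: 2·[I_A]_M + [α]_M − 2·[P]_M + 2·[ξ_2]_M = 2·(0) + (0) − 2·(1) + 2·(-2) = -6
  L: 2·[I_A]_L + [α]_L − 2·[P]_L + 2·[ξ_2]_L = 2·(4) + (2) − 2·(2) + 2·(-2) = 2
  T: 2·[I_A]_T + [α]_T − 2·[P]_T + 2·[ξ_2]_T = 2·(0) + (-1) − 2·(-3) + 2·(-1) = 3
Net dimensions [M⁻⁶ L² T³] ≠ [1] — not dimensionless.

no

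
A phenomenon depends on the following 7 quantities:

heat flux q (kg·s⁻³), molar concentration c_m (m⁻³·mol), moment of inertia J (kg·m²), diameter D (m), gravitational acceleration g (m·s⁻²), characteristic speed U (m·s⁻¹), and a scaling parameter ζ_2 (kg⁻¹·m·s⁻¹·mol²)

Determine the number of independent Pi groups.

There are 7 variables and 4 base dimensions (M, L, T, N).
The dimension matrix has rank 4.
Independent dimensionless groups: 7 − 4 = 3.

3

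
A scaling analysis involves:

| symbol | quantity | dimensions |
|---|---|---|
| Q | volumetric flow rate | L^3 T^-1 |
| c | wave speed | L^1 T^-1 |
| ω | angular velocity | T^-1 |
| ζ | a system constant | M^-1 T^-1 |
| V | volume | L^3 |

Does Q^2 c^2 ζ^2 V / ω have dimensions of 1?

no

Sum the exponent of each base dimension across the product:
  M: 2·[Q]_M + 2·[c]_M − [ω]_M + 2·[ζ]_M + [V]_M = 2·(0) + 2·(0) − (0) + 2·(-1) + (0) = -2
  L: 2·[Q]_L + 2·[c]_L − [ω]_L + 2·[ζ]_L + [V]_L = 2·(3) + 2·(1) − (0) + 2·(0) + (3) = 11
  T: 2·[Q]_T + 2·[c]_T − [ω]_T + 2·[ζ]_T + [V]_T = 2·(-1) + 2·(-1) − (-1) + 2·(-1) + (0) = -5
Net dimensions [M⁻² L¹¹ T⁻⁵] ≠ [1] — not dimensionless.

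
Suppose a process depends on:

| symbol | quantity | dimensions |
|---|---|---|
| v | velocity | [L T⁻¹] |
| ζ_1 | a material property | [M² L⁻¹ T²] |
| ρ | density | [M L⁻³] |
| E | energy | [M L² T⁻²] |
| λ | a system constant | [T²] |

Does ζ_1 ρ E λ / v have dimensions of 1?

no

Sum the exponent of each base dimension across the product:
  M: −[v]_M + [ζ_1]_M + [ρ]_M + [E]_M + [λ]_M = −(0) + (2) + (1) + (1) + (0) = 4
  L: −[v]_L + [ζ_1]_L + [ρ]_L + [E]_L + [λ]_L = −(1) + (-1) + (-3) + (2) + (0) = -3
  T: −[v]_T + [ζ_1]_T + [ρ]_T + [E]_T + [λ]_T = −(-1) + (2) + (0) + (-2) + (2) = 3
Net dimensions [M⁴ L⁻³ T³] ≠ [1] — not dimensionless.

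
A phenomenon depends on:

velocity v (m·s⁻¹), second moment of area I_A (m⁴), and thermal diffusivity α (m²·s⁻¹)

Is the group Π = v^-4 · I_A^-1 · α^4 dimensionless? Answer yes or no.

Sum the exponent of each base dimension across the product:
  M: −4·[v]_M − [I_A]_M + 4·[α]_M = −4·(0) − (0) + 4·(0) = 0
  L: −4·[v]_L − [I_A]_L + 4·[α]_L = −4·(1) − (4) + 4·(2) = 0
  T: −4·[v]_T − [I_A]_T + 4·[α]_T = −4·(-1) − (0) + 4·(-1) = 0
  Θ: −4·[v]_Θ − [I_A]_Θ + 4·[α]_Θ = −4·(0) − (0) + 4·(0) = 0
  N: −4·[v]_N − [I_A]_N + 4·[α]_N = −4·(0) − (0) + 4·(0) = 0
All base exponents vanish — dimensionless.

yes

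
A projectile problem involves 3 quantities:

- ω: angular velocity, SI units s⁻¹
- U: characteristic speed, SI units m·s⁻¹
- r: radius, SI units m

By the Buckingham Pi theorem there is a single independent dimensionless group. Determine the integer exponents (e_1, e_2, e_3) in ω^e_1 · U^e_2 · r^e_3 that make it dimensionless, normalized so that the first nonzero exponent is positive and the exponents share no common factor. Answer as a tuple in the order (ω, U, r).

L: e_1·(0) + e_2·(1) + e_3·(1) = 0
T: e_1·(-1) + e_2·(-1) + e_3·(0) = 0
Solving this homogeneous linear system for the smallest-integer solution (first nonzero entry positive) gives (1, -1, 1).

(1, -1, 1)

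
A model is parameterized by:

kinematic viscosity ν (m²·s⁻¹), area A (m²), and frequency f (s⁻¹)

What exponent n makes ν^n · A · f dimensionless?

Balance the L exponent: (2)·n from ν, plus (2) + (0) = 2 from the rest, must sum to zero.
2n + 2 = 0, so n = -1.

-1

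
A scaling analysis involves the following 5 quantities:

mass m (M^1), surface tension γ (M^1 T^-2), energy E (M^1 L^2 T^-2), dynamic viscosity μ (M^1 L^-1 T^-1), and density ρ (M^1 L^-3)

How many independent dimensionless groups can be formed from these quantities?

There are 5 variables and 3 base dimensions (M, L, T).
The dimension matrix has rank 3.
Independent dimensionless groups: 5 − 3 = 2.

2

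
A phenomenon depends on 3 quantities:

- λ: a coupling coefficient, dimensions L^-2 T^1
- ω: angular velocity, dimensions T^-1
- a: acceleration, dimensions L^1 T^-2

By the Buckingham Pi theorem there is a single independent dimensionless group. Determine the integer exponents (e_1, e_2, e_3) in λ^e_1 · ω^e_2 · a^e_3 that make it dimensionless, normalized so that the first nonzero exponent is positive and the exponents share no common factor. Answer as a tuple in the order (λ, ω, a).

(1, -3, 2)

L: e_1·(-2) + e_2·(0) + e_3·(1) = 0
T: e_1·(1) + e_2·(-1) + e_3·(-2) = 0
Solving this homogeneous linear system for the smallest-integer solution (first nonzero entry positive) gives (1, -3, 2).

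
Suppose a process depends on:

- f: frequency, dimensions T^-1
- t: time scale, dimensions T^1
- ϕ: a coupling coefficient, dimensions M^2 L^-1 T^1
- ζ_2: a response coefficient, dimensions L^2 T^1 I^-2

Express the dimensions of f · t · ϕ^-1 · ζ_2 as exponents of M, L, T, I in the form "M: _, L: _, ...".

Collect each base-dimension exponent across the product:
  M: (0) + (0) − (2) + (0) = -2
  L: (0) + (0) − (-1) + (2) = 3
  T: (-1) + (1) − (1) + (1) = 0
  I: (0) + (0) − (0) + (-2) = -2
So the dimensions are [M⁻² L³ I⁻²].

M: -2, L: 3, T: 0, I: -2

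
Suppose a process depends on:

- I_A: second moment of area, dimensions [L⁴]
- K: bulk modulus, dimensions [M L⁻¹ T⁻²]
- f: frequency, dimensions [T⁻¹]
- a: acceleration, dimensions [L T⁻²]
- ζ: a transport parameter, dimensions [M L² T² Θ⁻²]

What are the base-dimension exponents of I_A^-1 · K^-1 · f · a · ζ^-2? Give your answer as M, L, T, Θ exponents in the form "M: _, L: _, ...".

Collect each base-dimension exponent across the product:
  M: −(0) − (1) + (0) + (0) − 2·(1) = -3
  L: −(4) − (-1) + (0) + (1) − 2·(2) = -6
  T: −(0) − (-2) + (-1) + (-2) − 2·(2) = -5
  Θ: −(0) − (0) + (0) + (0) − 2·(-2) = 4
So the dimensions are [M⁻³ L⁻⁶ T⁻⁵ Θ⁴].

M: -3, L: -6, T: -5, Θ: 4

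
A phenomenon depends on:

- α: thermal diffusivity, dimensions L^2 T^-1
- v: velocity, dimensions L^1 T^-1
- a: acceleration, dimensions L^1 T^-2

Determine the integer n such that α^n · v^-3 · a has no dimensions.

1

Balance the L exponent: (2)·n from α, plus −3·(1) + (1) = -2 from the rest, must sum to zero.
2n − 2 = 0, so n = 1.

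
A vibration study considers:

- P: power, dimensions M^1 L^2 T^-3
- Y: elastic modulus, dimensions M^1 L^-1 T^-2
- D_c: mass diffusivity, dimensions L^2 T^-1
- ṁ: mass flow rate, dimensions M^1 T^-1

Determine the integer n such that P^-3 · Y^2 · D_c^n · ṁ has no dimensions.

4

Balance the L exponent: (2)·n from D_c, plus −3·(2) + 2·(-1) + (0) = -8 from the rest, must sum to zero.
2n − 8 = 0, so n = 4.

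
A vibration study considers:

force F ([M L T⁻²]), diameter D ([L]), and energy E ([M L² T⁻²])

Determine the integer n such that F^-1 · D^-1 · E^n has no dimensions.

1

Balance the M exponent: (1)·n from E, plus −(1) − (0) = -1 from the rest, must sum to zero.
n − 1 = 0, so n = 1.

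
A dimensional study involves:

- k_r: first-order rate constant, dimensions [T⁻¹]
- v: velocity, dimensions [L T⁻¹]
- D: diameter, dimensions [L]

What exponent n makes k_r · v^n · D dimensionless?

Balance the L exponent: (1)·n from v, plus (0) + (1) = 1 from the rest, must sum to zero.
n + 1 = 0, so n = -1.

-1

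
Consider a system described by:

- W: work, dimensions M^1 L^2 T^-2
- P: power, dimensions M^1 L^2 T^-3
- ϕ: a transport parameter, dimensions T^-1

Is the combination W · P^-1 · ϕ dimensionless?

yes

Sum the exponent of each base dimension across the product:
  M: [W]_M − [P]_M + [ϕ]_M = (1) − (1) + (0) = 0
  L: [W]_L − [P]_L + [ϕ]_L = (2) − (2) + (0) = 0
  T: [W]_T − [P]_T + [ϕ]_T = (-2) − (-3) + (-1) = 0
All base exponents vanish — dimensionless.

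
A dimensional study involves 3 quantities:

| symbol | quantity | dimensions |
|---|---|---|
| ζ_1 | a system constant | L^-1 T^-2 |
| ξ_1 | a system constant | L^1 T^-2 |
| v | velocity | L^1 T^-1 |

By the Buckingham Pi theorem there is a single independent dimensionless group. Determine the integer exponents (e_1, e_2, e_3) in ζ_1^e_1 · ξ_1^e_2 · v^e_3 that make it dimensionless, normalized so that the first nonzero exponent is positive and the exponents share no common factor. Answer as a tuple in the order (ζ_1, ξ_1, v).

L: e_1·(-1) + e_2·(1) + e_3·(1) = 0
T: e_1·(-2) + e_2·(-2) + e_3·(-1) = 0
Solving this homogeneous linear system for the smallest-integer solution (first nonzero entry positive) gives (1, -3, 4).

(1, -3, 4)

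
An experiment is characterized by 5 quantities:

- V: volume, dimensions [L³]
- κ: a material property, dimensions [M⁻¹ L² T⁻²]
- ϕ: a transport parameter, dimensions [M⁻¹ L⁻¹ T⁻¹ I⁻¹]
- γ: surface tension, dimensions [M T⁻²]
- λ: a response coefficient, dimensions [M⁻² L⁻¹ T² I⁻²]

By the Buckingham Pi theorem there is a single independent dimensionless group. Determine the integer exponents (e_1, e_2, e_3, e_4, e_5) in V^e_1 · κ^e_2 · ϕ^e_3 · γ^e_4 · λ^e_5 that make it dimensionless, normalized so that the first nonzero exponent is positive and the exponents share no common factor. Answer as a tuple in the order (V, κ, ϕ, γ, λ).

(1, -1, 2, -1, -1)

M: e_1·(0) + e_2·(-1) + e_3·(-1) + e_4·(1) + e_5·(-2) = 0
L: e_1·(3) + e_2·(2) + e_3·(-1) + e_4·(0) + e_5·(-1) = 0
T: e_1·(0) + e_2·(-2) + e_3·(-1) + e_4·(-2) + e_5·(2) = 0
I: e_1·(0) + e_2·(0) + e_3·(-1) + e_4·(0) + e_5·(-2) = 0
Solving this homogeneous linear system for the smallest-integer solution (first nonzero entry positive) gives (1, -1, 2, -1, -1).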